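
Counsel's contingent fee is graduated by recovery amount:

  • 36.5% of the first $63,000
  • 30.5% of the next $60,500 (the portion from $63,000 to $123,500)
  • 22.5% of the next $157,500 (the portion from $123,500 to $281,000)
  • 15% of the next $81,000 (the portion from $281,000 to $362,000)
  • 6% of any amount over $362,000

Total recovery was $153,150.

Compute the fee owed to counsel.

$48,118.75

First $63,000 at 36.5% = $22,995.00
Next $60,500 at 30.5% = $18,452.50
Remaining $29,650 at 22.5% = $6,671.25
Fee: $22,995.00 + $18,452.50 + $6,671.25 = $48,118.75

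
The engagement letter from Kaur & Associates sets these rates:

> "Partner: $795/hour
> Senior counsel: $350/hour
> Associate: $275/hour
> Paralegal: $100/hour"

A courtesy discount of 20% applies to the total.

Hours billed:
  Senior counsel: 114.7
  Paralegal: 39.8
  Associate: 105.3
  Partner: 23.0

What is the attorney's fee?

$73,094.00

Partner: 23.0 × $795 = $18,285.00
Senior counsel: 114.7 × $350 = $40,145.00
Associate: 105.3 × $275 = $28,957.50
Paralegal: 39.8 × $100 = $3,980.00
Subtotal: $91,367.50
Less 20% discount: −$18,273.50
Total: $91,367.50 − $18,273.50 = $73,094.00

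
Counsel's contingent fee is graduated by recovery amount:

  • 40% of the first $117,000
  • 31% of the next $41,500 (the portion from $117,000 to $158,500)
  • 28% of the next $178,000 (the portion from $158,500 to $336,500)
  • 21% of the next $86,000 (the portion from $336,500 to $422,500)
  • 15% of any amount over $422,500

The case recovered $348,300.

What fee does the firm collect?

$111,983.00

First $117,000 at 40% = $46,800.00
Next $41,500 at 31% = $12,865.00
Next $178,000 at 28% = $49,840.00
Remaining $11,800 at 21% = $2,478.00
Fee: $46,800.00 + $12,865.00 + $49,840.00 + $2,478.00 = $111,983.00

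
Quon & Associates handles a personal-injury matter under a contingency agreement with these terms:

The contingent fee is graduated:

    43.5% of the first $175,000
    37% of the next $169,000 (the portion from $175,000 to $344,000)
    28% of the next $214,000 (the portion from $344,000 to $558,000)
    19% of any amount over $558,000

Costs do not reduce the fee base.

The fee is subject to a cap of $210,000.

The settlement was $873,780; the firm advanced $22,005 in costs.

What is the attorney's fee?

$210,000.00

Fee base is the gross recovery, $873,780; costs are reimbursed separately.
First $175,000 at 43.5% = $76,125.00
Next $169,000 at 37% = $62,530.00
Next $214,000 at 28% = $59,920.00
Remaining $315,780 at 19% = $59,998.20
Fee: $76,125.00 + $62,530.00 + $59,920.00 + $59,998.20 = $258,573.20
$258,573.20 exceeds the $210,000 cap, so the fee is capped at $210,000.00.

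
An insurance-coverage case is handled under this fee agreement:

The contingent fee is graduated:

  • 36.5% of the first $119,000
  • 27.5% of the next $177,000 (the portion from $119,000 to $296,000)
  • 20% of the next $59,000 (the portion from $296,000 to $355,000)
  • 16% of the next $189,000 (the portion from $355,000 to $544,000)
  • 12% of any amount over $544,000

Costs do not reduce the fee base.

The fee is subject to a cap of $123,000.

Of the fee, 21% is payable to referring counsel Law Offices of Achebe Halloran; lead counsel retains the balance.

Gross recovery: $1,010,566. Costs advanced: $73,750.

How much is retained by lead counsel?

Fee base is the gross recovery, $1,010,566; costs are reimbursed separately.
First $119,000 at 36.5% = $43,435.00
Next $177,000 at 27.5% = $48,675.00
Next $59,000 at 20% = $11,800.00
Next $189,000 at 16% = $30,240.00
Remaining $466,566 at 12% = $55,987.92
Fee: $43,435.00 + $48,675.00 + $11,800.00 + $30,240.00 + $55,987.92 = $190,137.92
$190,137.92 exceeds the $123,000 cap, so the fee is capped at $123,000.00.
Referral share: 21% of $123,000.00 = $25,830.00; lead counsel retains $123,000.00 − $25,830.00 = $97,170.00.

$97,170.00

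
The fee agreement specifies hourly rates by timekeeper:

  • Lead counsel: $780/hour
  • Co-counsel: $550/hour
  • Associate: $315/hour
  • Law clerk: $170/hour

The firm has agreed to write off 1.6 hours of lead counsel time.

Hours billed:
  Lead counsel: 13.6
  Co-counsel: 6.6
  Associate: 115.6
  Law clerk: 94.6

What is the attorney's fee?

$65,486.00

Lead counsel: 13.6 × $780 = $10,608.00
Co-counsel: 6.6 × $550 = $3,630.00
Associate: 115.6 × $315 = $36,414.00
Law clerk: 94.6 × $170 = $16,082.00
Subtotal: $66,734.00
Write-off: 1.6 × $780 = $1,248.00
Total: $66,734.00 − $1,248.00 = $65,486.00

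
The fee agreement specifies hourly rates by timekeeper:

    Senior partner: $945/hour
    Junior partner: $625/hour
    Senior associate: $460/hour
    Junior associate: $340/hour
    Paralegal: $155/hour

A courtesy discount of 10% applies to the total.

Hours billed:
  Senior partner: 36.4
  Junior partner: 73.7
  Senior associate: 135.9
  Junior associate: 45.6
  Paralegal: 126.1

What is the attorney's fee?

Senior partner: 36.4 × $945 = $34,398.00
Junior partner: 73.7 × $625 = $46,062.50
Senior associate: 135.9 × $460 = $62,514.00
Junior associate: 45.6 × $340 = $15,504.00
Paralegal: 126.1 × $155 = $19,545.50
Subtotal: $178,024.00
Less 10% discount: −$17,802.40
Total: $178,024.00 − $17,802.40 = $160,221.60

$160,221.60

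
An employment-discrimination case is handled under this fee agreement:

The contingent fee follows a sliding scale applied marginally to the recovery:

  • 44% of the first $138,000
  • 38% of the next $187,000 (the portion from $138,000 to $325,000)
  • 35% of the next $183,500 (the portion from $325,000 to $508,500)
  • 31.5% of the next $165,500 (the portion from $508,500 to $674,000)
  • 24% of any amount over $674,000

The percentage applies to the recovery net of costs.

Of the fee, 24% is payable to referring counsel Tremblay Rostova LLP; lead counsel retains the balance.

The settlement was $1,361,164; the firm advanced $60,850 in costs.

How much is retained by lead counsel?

$302,824.17

Fee base (net of costs): $1,361,164 − $60,850 = $1,300,314
First $138,000 at 44% = $60,720.00
Next $187,000 at 38% = $71,060.00
Next $183,500 at 35% = $64,225.00
Next $165,500 at 31.5% = $52,132.50
Remaining $626,314 at 24% = $150,315.36
Fee: $60,720.00 + $71,060.00 + $64,225.00 + $52,132.50 + $150,315.36 = $398,452.86
Referral share: 24% of $398,452.86 = $95,628.69; lead counsel retains $398,452.86 − $95,628.69 = $302,824.17.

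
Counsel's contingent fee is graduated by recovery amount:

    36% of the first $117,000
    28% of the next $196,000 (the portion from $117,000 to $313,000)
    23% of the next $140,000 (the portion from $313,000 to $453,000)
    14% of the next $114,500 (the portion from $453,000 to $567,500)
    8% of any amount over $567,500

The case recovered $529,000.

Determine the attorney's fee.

$139,840.00

First $117,000 at 36% = $42,120.00
Next $196,000 at 28% = $54,880.00
Next $140,000 at 23% = $32,200.00
Remaining $76,000 at 14% = $10,640.00
Fee: $42,120.00 + $54,880.00 + $32,200.00 + $10,640.00 = $139,840.00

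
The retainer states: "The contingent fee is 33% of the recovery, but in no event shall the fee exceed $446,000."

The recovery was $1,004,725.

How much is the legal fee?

33% of $1,004,725 = $331,559.25
That is under the $446,000 cap.

$331,559.25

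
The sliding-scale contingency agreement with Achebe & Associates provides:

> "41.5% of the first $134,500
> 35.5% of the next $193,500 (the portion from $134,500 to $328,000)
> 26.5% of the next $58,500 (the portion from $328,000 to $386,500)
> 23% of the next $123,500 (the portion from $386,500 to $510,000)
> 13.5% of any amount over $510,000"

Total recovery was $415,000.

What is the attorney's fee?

First $134,500 at 41.5% = $55,817.50
Next $193,500 at 35.5% = $68,692.50
Next $58,500 at 26.5% = $15,502.50
Remaining $28,500 at 23% = $6,555.00
Fee: $55,817.50 + $68,692.50 + $15,502.50 + $6,555.00 = $146,567.50

$146,567.50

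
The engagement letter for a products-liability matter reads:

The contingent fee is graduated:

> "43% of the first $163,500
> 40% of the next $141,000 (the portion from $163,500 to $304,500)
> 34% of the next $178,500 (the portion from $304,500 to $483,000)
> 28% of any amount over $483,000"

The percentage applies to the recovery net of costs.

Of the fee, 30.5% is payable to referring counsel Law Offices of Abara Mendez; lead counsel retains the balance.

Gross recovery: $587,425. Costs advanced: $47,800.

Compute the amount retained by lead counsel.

$141,258.75

Fee base (net of costs): $587,425 − $47,800 = $539,625
First $163,500 at 43% = $70,305.00
Next $141,000 at 40% = $56,400.00
Next $178,500 at 34% = $60,690.00
Remaining $56,625 at 28% = $15,855.00
Fee: $70,305.00 + $56,400.00 + $60,690.00 + $15,855.00 = $203,250.00
Referral share: 30.5% of $203,250.00 = $61,991.25; lead counsel retains $203,250.00 − $61,991.25 = $141,258.75.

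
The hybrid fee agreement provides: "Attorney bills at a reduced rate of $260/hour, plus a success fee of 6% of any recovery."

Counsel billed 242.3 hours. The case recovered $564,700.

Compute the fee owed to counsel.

$96,880.00

Hourly: 242.3 × $260 = $62,998.00
Success fee: 6% of $564,700 = $33,882.00
Total: $62,998.00 + $33,882.00 = $96,880.00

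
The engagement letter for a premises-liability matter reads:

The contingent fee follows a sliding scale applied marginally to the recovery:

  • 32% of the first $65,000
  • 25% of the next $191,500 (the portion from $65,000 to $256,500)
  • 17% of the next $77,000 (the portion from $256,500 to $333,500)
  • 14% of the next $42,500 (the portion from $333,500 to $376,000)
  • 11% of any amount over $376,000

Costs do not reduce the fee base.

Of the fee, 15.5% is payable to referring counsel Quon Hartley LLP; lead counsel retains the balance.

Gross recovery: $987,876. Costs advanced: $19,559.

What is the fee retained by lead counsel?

$130,993.05

Fee base is the gross recovery, $987,876; costs are reimbursed separately.
First $65,000 at 32% = $20,800.00
Next $191,500 at 25% = $47,875.00
Next $77,000 at 17% = $13,090.00
Next $42,500 at 14% = $5,950.00
Remaining $611,876 at 11% = $67,306.36
Fee: $20,800.00 + $47,875.00 + $13,090.00 + $5,950.00 + $67,306.36 = $155,021.36
Referral share: 15.5% of $155,021.36 = $24,028.31; lead counsel retains $155,021.36 − $24,028.31 = $130,993.05.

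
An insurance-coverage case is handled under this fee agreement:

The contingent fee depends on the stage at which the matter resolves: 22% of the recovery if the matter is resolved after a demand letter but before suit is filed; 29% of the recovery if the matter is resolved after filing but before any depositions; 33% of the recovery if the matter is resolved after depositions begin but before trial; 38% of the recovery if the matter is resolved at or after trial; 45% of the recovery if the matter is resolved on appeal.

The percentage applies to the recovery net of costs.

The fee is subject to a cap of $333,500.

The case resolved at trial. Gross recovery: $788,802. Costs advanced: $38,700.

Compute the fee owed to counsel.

$285,038.76

Fee base (net of costs): $788,802 − $38,700 = $750,102
The matter resolved at trial, so the 38% rate applies.
$750,102 × 38% = $285,038.76
$285,038.76 is under the $333,500 cap.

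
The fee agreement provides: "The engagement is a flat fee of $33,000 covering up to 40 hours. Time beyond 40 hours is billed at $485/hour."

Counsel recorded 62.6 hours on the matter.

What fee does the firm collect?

Flat fee: $33,000.00
Excess hours: 62.6 − 40 = 22.6
Overrun: 22.6 × $485 = $10,961.00
Total: $33,000.00 + $10,961.00 = $43,961.00

$43,961.00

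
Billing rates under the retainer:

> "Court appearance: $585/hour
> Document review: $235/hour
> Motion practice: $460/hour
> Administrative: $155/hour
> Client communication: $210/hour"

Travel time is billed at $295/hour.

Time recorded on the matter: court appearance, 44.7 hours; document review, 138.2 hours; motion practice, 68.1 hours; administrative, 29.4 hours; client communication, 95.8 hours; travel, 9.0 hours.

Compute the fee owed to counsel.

Court appearance: 44.7 × $585 = $26,149.50
Document review: 138.2 × $235 = $32,477.00
Motion practice: 68.1 × $460 = $31,326.00
Administrative: 29.4 × $155 = $4,557.00
Client communication: 95.8 × $210 = $20,118.00
Subtotal: $26,149.50 + $32,477.00 + $31,326.00 + $4,557.00 + $20,118.00 = $114,627.50
Travel: 9.0 × $295 = $2,655.00
Total: $114,627.50 + $2,655.00 = $117,282.50

$117,282.50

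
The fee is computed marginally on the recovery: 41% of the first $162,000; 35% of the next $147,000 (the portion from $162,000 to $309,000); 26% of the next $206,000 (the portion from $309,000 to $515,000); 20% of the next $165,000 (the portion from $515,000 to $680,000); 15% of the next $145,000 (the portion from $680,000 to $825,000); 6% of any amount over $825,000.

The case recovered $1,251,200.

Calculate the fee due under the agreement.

First $162,000 at 41% = $66,420.00
Next $147,000 at 35% = $51,450.00
Next $206,000 at 26% = $53,560.00
Next $165,000 at 20% = $33,000.00
Next $145,000 at 15% = $21,750.00
Remaining $426,200 at 6% = $25,572.00
Fee: $66,420.00 + $51,450.00 + $53,560.00 + $33,000.00 + $21,750.00 + $25,572.00 = $251,752.00

$251,752.00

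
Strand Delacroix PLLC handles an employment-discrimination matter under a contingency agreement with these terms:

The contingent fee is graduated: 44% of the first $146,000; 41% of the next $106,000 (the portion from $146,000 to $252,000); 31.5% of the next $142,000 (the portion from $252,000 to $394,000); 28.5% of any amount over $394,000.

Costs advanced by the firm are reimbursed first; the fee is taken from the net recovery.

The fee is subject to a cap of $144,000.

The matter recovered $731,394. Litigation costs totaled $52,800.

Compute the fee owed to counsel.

$144,000.00

Fee base (net of costs): $731,394 − $52,800 = $678,594
First $146,000 at 44% = $64,240.00
Next $106,000 at 41% = $43,460.00
Next $142,000 at 31.5% = $44,730.00
Remaining $284,594 at 28.5% = $81,109.29
Fee: $64,240.00 + $43,460.00 + $44,730.00 + $81,109.29 = $233,539.29
$233,539.29 exceeds the $144,000 cap, so the fee is capped at $144,000.00.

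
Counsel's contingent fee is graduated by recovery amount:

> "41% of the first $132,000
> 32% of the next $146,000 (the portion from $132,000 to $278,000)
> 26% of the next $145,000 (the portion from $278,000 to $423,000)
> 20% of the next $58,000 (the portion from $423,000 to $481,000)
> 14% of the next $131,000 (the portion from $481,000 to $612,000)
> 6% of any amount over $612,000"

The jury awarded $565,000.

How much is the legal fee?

First $132,000 at 41% = $54,120.00
Next $146,000 at 32% = $46,720.00
Next $145,000 at 26% = $37,700.00
Next $58,000 at 20% = $11,600.00
Remaining $84,000 at 14% = $11,760.00
Fee: $54,120.00 + $46,720.00 + $37,700.00 + $11,600.00 + $11,760.00 = $161,900.00

$161,900.00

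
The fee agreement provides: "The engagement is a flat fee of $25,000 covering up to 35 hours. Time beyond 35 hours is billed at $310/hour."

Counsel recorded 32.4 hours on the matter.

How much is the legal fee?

32.4 hours is within the 35-hour scope; only the flat fee applies.

$25,000.00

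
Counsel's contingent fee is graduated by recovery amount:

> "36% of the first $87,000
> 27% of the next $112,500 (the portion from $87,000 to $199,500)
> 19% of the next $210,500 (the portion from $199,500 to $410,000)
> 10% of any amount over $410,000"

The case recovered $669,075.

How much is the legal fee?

$127,597.50

First $87,000 at 36% = $31,320.00
Next $112,500 at 27% = $30,375.00
Next $210,500 at 19% = $39,995.00
Remaining $259,075 at 10% = $25,907.50
Fee: $31,320.00 + $30,375.00 + $39,995.00 + $25,907.50 = $127,597.50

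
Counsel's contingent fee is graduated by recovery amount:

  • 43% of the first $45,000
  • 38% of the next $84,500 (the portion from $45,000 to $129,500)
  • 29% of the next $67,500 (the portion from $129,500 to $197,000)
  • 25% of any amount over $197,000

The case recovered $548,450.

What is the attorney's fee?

$158,897.50

First $45,000 at 43% = $19,350.00
Next $84,500 at 38% = $32,110.00
Next $67,500 at 29% = $19,575.00
Remaining $351,450 at 25% = $87,862.50
Fee: $19,350.00 + $32,110.00 + $19,575.00 + $87,862.50 = $158,897.50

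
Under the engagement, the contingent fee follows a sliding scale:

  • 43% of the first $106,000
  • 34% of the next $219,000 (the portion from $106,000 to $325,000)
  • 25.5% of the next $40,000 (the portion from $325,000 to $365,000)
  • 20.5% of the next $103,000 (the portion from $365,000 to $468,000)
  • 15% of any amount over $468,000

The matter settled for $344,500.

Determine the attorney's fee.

$125,012.50

First $106,000 at 43% = $45,580.00
Next $219,000 at 34% = $74,460.00
Remaining $19,500 at 25.5% = $4,972.50
Fee: $45,580.00 + $74,460.00 + $4,972.50 = $125,012.50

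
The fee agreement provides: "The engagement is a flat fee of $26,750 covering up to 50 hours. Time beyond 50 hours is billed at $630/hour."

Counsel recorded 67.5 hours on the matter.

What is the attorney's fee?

$37,775.00

Flat fee: $26,750.00
Excess hours: 67.5 − 50 = 17.5
Overrun: 17.5 × $630 = $11,025.00
Total: $26,750.00 + $11,025.00 = $37,775.00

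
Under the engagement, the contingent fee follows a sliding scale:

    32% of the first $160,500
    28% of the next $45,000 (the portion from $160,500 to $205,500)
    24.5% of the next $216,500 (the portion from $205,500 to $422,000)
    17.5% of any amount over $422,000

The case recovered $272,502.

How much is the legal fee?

First $160,500 at 32% = $51,360.00
Next $45,000 at 28% = $12,600.00
Remaining $67,002 at 24.5% = $16,415.49
Fee: $51,360.00 + $12,600.00 + $16,415.49 = $80,375.49

$80,375.49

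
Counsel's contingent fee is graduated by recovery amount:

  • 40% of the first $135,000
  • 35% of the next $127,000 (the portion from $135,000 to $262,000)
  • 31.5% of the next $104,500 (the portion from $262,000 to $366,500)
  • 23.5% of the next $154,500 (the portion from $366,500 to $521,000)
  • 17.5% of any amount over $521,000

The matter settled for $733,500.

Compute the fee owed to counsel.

$204,862.50

First $135,000 at 40% = $54,000.00
Next $127,000 at 35% = $44,450.00
Next $104,500 at 31.5% = $32,917.50
Next $154,500 at 23.5% = $36,307.50
Remaining $212,500 at 17.5% = $37,187.50
Fee: $54,000.00 + $44,450.00 + $32,917.50 + $36,307.50 + $37,187.50 = $204,862.50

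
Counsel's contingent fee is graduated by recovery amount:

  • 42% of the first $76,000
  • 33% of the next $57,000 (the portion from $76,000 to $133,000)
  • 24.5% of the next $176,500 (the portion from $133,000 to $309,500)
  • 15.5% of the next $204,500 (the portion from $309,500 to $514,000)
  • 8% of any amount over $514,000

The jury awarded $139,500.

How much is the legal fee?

$52,322.50

First $76,000 at 42% = $31,920.00
Next $57,000 at 33% = $18,810.00
Remaining $6,500 at 24.5% = $1,592.50
Fee: $31,920.00 + $18,810.00 + $1,592.50 = $52,322.50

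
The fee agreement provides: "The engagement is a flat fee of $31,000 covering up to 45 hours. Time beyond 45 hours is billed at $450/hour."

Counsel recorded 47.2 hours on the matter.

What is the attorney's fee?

Flat fee: $31,000.00
Excess hours: 47.2 − 45 = 2.2
Overrun: 2.2 × $450 = $990.00
Total: $31,000.00 + $990.00 = $31,990.00

$31,990.00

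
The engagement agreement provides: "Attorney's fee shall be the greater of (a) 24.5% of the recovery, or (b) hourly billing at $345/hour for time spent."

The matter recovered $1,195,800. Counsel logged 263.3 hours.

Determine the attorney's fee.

(a) 24.5% of $1,195,800 = $292,971.00
(b) 263.3 × $345 = $90,838.50
The greater is (a): $292,971.00.

$292,971.00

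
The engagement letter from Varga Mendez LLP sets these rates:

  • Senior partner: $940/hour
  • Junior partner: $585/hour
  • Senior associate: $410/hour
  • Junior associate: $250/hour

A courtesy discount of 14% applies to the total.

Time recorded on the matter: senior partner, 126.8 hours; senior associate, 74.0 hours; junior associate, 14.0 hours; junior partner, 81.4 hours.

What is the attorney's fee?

$172,559.86

Senior partner: 126.8 × $940 = $119,192.00
Junior partner: 81.4 × $585 = $47,619.00
Senior associate: 74.0 × $410 = $30,340.00
Junior associate: 14.0 × $250 = $3,500.00
Subtotal: $200,651.00
Less 14% discount: −$28,091.14
Total: $200,651.00 − $28,091.14 = $172,559.86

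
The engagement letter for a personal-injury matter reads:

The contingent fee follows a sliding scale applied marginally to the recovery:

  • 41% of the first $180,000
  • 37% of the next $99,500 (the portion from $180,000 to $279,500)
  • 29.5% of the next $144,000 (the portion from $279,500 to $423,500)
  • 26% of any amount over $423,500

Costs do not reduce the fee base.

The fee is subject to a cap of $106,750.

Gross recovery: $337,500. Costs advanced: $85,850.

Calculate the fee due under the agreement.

$106,750.00

Fee base is the gross recovery, $337,500; costs are reimbursed separately.
First $180,000 at 41% = $73,800.00
Next $99,500 at 37% = $36,815.00
Remaining $58,000 at 29.5% = $17,110.00
Fee: $73,800.00 + $36,815.00 + $17,110.00 = $127,725.00
$127,725.00 exceeds the $106,750 cap, so the fee is capped at $106,750.00.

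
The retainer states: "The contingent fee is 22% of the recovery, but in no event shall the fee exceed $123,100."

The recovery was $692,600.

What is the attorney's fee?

22% of $692,600 = $152,372.00
That exceeds the $123,100 cap, so the fee is capped at $123,100.

$123,100.00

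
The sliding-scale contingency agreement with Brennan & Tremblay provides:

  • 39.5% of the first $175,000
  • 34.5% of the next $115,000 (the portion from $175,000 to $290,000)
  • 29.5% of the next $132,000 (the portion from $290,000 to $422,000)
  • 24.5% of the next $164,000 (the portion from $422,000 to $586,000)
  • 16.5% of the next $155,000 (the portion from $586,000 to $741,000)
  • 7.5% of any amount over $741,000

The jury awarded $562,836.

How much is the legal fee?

First $175,000 at 39.5% = $69,125.00
Next $115,000 at 34.5% = $39,675.00
Next $132,000 at 29.5% = $38,940.00
Remaining $140,836 at 24.5% = $34,504.82
Fee: $69,125.00 + $39,675.00 + $38,940.00 + $34,504.82 = $182,244.82

$182,244.82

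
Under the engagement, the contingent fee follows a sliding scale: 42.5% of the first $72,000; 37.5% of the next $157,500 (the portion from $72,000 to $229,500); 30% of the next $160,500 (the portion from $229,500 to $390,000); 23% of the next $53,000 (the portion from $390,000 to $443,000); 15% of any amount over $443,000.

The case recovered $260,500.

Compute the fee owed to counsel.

$98,962.50

First $72,000 at 42.5% = $30,600.00
Next $157,500 at 37.5% = $59,062.50
Remaining $31,000 at 30% = $9,300.00
Fee: $30,600.00 + $59,062.50 + $9,300.00 = $98,962.50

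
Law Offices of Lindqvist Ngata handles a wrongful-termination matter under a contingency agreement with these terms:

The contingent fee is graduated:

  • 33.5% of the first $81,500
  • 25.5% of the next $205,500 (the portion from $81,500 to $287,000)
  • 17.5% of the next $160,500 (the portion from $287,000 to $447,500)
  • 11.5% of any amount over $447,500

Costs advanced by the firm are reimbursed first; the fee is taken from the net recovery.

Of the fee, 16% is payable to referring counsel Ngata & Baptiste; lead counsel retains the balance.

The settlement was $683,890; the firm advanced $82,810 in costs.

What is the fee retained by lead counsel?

$105,381.53

Fee base (net of costs): $683,890 − $82,810 = $601,080
First $81,500 at 33.5% = $27,302.50
Next $205,500 at 25.5% = $52,402.50
Next $160,500 at 17.5% = $28,087.50
Remaining $153,580 at 11.5% = $17,661.70
Fee: $27,302.50 + $52,402.50 + $28,087.50 + $17,661.70 = $125,454.20
Referral share: 16% of $125,454.20 = $20,072.67; lead counsel retains $125,454.20 − $20,072.67 = $105,381.53.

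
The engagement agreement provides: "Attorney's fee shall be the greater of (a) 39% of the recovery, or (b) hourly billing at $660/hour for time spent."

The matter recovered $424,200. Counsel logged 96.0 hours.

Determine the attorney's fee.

(a) 39% of $424,200 = $165,438.00
(b) 96.0 × $660 = $63,360.00
The greater is (a): $165,438.00.

$165,438.00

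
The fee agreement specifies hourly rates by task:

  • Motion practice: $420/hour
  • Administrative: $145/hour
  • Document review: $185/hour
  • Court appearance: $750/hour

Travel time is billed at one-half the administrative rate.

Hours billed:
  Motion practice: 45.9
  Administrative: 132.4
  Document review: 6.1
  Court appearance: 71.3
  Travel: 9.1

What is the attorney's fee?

Motion practice: 45.9 × $420 = $19,278.00
Administrative: 132.4 × $145 = $19,198.00
Document review: 6.1 × $185 = $1,128.50
Court appearance: 71.3 × $750 = $53,475.00
Subtotal: $19,278.00 + $19,198.00 + $1,128.50 + $53,475.00 = $93,079.50
Travel: 9.1 × ($145 ÷ 2) = 9.1 × $72.50 = $659.75
Total: $93,079.50 + $659.75 = $93,739.25

$93,739.25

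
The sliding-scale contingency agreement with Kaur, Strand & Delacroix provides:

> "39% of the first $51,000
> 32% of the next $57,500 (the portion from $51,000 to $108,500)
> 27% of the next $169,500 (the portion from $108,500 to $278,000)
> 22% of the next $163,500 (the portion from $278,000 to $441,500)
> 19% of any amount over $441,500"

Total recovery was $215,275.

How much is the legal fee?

First $51,000 at 39% = $19,890.00
Next $57,500 at 32% = $18,400.00
Remaining $106,775 at 27% = $28,829.25
Fee: $19,890.00 + $18,400.00 + $28,829.25 = $67,119.25

$67,119.25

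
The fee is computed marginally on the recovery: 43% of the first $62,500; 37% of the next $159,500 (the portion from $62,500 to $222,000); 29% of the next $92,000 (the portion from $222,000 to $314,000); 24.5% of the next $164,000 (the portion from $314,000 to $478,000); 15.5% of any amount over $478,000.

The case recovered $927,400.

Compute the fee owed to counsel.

First $62,500 at 43% = $26,875.00
Next $159,500 at 37% = $59,015.00
Next $92,000 at 29% = $26,680.00
Next $164,000 at 24.5% = $40,180.00
Remaining $449,400 at 15.5% = $69,657.00
Fee: $26,875.00 + $59,015.00 + $26,680.00 + $40,180.00 + $69,657.00 = $222,407.00

$222,407.00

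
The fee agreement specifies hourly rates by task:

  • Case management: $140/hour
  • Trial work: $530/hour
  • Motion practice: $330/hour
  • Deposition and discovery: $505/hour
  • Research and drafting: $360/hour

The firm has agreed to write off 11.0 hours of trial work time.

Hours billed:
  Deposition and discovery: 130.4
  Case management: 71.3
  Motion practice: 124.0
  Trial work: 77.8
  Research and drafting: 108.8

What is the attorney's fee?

$191,326.00

Case management: 71.3 × $140 = $9,982.00
Trial work: 77.8 × $530 = $41,234.00
Motion practice: 124.0 × $330 = $40,920.00
Deposition and discovery: 130.4 × $505 = $65,852.00
Research and drafting: 108.8 × $360 = $39,168.00
Subtotal: $197,156.00
Write-off: 11.0 × $530 = $5,830.00
Total: $197,156.00 − $5,830.00 = $191,326.00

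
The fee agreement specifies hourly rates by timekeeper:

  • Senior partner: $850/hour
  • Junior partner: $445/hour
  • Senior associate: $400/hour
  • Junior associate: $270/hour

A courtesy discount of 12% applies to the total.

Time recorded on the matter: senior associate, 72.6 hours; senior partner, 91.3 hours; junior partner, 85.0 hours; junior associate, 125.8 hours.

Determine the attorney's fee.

Senior partner: 91.3 × $850 = $77,605.00
Junior partner: 85.0 × $445 = $37,825.00
Senior associate: 72.6 × $400 = $29,040.00
Junior associate: 125.8 × $270 = $33,966.00
Subtotal: $178,436.00
Less 12% discount: −$21,412.32
Total: $178,436.00 − $21,412.32 = $157,023.68

$157,023.68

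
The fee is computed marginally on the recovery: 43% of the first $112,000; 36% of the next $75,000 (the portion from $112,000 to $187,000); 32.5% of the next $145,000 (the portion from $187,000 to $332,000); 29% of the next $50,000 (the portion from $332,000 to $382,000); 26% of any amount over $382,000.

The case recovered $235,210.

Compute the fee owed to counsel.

First $112,000 at 43% = $48,160.00
Next $75,000 at 36% = $27,000.00
Remaining $48,210 at 32.5% = $15,668.25
Fee: $48,160.00 + $27,000.00 + $15,668.25 = $90,828.25

$90,828.25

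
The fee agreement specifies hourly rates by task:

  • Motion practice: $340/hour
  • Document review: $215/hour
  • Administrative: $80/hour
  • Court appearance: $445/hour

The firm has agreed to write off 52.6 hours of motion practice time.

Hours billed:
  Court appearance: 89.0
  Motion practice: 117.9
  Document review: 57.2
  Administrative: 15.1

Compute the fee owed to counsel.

Motion practice: 117.9 × $340 = $40,086.00
Document review: 57.2 × $215 = $12,298.00
Administrative: 15.1 × $80 = $1,208.00
Court appearance: 89.0 × $445 = $39,605.00
Subtotal: $93,197.00
Write-off: 52.6 × $340 = $17,884.00
Total: $93,197.00 − $17,884.00 = $75,313.00

$75,313.00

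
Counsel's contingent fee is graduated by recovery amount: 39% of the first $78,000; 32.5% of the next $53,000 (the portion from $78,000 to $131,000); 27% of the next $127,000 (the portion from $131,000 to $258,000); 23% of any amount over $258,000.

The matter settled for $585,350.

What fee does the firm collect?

First $78,000 at 39% = $30,420.00
Next $53,000 at 32.5% = $17,225.00
Next $127,000 at 27% = $34,290.00
Remaining $327,350 at 23% = $75,290.50
Fee: $30,420.00 + $17,225.00 + $34,290.00 + $75,290.50 = $157,225.50

$157,225.50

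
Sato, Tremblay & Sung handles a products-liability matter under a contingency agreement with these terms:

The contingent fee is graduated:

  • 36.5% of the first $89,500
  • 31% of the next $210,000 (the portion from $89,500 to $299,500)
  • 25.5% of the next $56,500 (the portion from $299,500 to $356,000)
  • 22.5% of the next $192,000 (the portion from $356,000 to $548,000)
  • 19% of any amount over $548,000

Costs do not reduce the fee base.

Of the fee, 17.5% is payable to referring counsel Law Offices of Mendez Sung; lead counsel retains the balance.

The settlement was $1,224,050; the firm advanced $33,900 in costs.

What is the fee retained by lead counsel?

Fee base is the gross recovery, $1,224,050; costs are reimbursed separately.
First $89,500 at 36.5% = $32,667.50
Next $210,000 at 31% = $65,100.00
Next $56,500 at 25.5% = $14,407.50
Next $192,000 at 22.5% = $43,200.00
Remaining $676,050 at 19% = $128,449.50
Fee: $32,667.50 + $65,100.00 + $14,407.50 + $43,200.00 + $128,449.50 = $283,824.50
Referral share: 17.5% of $283,824.50 = $49,669.29; lead counsel retains $283,824.50 − $49,669.29 = $234,155.21.

$234,155.21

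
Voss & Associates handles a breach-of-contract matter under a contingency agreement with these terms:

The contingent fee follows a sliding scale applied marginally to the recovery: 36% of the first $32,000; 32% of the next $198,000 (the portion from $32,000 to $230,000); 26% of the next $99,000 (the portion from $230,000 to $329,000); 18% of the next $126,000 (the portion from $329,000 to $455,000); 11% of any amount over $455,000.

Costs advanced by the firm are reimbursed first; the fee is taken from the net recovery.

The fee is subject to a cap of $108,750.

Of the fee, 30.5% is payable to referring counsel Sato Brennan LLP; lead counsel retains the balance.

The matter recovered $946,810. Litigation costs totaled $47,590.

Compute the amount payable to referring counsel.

$33,168.75

Fee base (net of costs): $946,810 − $47,590 = $899,220
First $32,000 at 36% = $11,520.00
Next $198,000 at 32% = $63,360.00
Next $99,000 at 26% = $25,740.00
Next $126,000 at 18% = $22,680.00
Remaining $444,220 at 11% = $48,864.20
Fee: $11,520.00 + $63,360.00 + $25,740.00 + $22,680.00 + $48,864.20 = $172,164.20
$172,164.20 exceeds the $108,750 cap, so the fee is capped at $108,750.00.
Referral share: 30.5% of $108,750.00 = $33,168.75; lead counsel retains $108,750.00 − $33,168.75 = $75,581.25.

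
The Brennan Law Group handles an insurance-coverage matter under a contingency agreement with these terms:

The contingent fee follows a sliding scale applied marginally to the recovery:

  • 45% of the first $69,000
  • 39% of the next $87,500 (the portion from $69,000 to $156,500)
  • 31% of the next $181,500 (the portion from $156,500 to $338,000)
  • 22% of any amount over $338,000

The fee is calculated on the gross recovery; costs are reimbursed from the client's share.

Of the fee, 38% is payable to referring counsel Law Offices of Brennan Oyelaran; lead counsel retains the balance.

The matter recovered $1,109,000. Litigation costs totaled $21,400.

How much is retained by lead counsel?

Fee base is the gross recovery, $1,109,000; costs are reimbursed separately.
First $69,000 at 45% = $31,050.00
Next $87,500 at 39% = $34,125.00
Next $181,500 at 31% = $56,265.00
Remaining $771,000 at 22% = $169,620.00
Fee: $31,050.00 + $34,125.00 + $56,265.00 + $169,620.00 = $291,060.00
Referral share: 38% of $291,060.00 = $110,602.80; lead counsel retains $291,060.00 − $110,602.80 = $180,457.20.

$180,457.20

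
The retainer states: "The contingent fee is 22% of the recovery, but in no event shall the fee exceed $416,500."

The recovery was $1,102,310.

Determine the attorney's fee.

$242,508.20

22% of $1,102,310 = $242,508.20
That is under the $416,500 cap.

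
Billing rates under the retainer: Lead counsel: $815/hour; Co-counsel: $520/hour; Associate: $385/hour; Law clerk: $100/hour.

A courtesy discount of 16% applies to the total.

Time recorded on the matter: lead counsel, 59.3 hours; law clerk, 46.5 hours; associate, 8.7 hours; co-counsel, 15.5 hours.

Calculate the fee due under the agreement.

$54,086.76

Lead counsel: 59.3 × $815 = $48,329.50
Co-counsel: 15.5 × $520 = $8,060.00
Associate: 8.7 × $385 = $3,349.50
Law clerk: 46.5 × $100 = $4,650.00
Subtotal: $64,389.00
Less 16% discount: −$10,302.24
Total: $64,389.00 − $10,302.24 = $54,086.76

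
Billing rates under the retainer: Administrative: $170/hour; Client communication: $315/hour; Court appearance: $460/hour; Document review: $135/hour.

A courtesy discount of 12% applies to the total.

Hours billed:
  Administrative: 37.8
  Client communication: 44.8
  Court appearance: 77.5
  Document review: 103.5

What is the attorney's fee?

$61,741.24

Administrative: 37.8 × $170 = $6,426.00
Client communication: 44.8 × $315 = $14,112.00
Court appearance: 77.5 × $460 = $35,650.00
Document review: 103.5 × $135 = $13,972.50
Subtotal: $70,160.50
Less 12% discount: −$8,419.26
Total: $70,160.50 − $8,419.26 = $61,741.24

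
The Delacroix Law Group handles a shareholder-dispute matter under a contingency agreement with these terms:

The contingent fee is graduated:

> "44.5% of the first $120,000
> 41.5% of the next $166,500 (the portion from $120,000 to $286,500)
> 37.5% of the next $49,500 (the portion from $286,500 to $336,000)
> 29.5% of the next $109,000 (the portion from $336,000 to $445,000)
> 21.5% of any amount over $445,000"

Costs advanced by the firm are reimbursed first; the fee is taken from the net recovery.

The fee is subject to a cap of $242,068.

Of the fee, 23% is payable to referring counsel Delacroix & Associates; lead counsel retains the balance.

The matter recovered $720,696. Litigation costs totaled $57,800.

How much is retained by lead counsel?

Fee base (net of costs): $720,696 − $57,800 = $662,896
First $120,000 at 44.5% = $53,400.00
Next $166,500 at 41.5% = $69,097.50
Next $49,500 at 37.5% = $18,562.50
Next $109,000 at 29.5% = $32,155.00
Remaining $217,896 at 21.5% = $46,847.64
Fee: $53,400.00 + $69,097.50 + $18,562.50 + $32,155.00 + $46,847.64 = $220,062.64
$220,062.64 is under the $242,068 cap.
Referral share: 23% of $220,062.64 = $50,614.41; lead counsel retains $220,062.64 − $50,614.41 = $169,448.23.

$169,448.23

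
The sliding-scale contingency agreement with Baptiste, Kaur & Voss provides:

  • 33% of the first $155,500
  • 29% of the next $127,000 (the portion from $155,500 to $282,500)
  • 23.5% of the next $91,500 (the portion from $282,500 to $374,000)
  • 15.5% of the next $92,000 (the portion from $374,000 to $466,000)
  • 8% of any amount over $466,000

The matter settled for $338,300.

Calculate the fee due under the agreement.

First $155,500 at 33% = $51,315.00
Next $127,000 at 29% = $36,830.00
Remaining $55,800 at 23.5% = $13,113.00
Fee: $51,315.00 + $36,830.00 + $13,113.00 = $101,258.00

$101,258.00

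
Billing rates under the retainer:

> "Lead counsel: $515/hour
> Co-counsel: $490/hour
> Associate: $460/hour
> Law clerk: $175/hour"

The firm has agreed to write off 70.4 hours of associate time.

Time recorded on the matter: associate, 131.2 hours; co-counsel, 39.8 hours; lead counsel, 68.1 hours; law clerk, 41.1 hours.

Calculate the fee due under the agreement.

Lead counsel: 68.1 × $515 = $35,071.50
Co-counsel: 39.8 × $490 = $19,502.00
Associate: 131.2 × $460 = $60,352.00
Law clerk: 41.1 × $175 = $7,192.50
Subtotal: $122,118.00
Write-off: 70.4 × $460 = $32,384.00
Total: $122,118.00 − $32,384.00 = $89,734.00

$89,734.00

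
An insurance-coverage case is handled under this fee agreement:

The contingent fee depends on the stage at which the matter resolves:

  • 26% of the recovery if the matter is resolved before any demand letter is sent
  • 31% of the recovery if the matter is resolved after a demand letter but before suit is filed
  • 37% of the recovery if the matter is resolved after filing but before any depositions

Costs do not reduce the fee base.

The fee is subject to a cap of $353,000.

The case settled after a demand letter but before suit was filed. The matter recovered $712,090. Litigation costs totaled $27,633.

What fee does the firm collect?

Fee base is the gross recovery, $712,090; costs are reimbursed separately.
The matter settled after a demand letter but before suit was filed, so the 31% rate applies.
$712,090 × 31% = $220,747.90
$220,747.90 is under the $353,000 cap.

$220,747.90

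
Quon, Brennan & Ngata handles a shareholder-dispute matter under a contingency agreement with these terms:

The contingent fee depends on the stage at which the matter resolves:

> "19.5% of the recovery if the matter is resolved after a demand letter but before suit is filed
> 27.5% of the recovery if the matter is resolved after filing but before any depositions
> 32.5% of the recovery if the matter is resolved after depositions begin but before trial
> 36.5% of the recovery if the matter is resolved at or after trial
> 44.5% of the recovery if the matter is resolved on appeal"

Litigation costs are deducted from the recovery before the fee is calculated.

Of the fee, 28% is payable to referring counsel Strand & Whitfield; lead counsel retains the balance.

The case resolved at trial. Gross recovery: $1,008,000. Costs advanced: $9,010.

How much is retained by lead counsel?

Fee base (net of costs): $1,008,000 − $9,010 = $998,990
The matter resolved at trial, so the 36.5% rate applies.
$998,990 × 36.5% = $364,631.35
Referral share: 28% of $364,631.35 = $102,096.78; lead counsel retains $364,631.35 − $102,096.78 = $262,534.57.

$262,534.57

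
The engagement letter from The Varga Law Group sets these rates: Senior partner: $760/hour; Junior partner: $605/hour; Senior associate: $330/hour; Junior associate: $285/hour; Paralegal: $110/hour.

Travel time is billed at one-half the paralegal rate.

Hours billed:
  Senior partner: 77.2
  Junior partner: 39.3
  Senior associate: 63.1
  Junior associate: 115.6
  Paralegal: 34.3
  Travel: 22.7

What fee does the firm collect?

Senior partner: 77.2 × $760 = $58,672.00
Junior partner: 39.3 × $605 = $23,776.50
Senior associate: 63.1 × $330 = $20,823.00
Junior associate: 115.6 × $285 = $32,946.00
Paralegal: 34.3 × $110 = $3,773.00
Subtotal: $58,672.00 + $23,776.50 + $20,823.00 + $32,946.00 + $3,773.00 = $139,990.50
Travel: 22.7 × ($110 ÷ 2) = 22.7 × $55.00 = $1,248.50
Total: $139,990.50 + $1,248.50 = $141,239.00

$141,239.00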